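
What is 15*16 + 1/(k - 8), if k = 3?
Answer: 1199/5 ≈ 239.80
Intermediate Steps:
15*16 + 1/(k - 8) = 15*16 + 1/(3 - 8) = 240 + 1/(-5) = 240 - 1/5 = 1199/5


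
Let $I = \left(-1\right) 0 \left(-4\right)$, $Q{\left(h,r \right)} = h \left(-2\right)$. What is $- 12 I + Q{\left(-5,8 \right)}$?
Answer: $10$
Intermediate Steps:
$Q{\left(h,r \right)} = - 2 h$
$I = 0$ ($I = 0 \left(-4\right) = 0$)
$- 12 I + Q{\left(-5,8 \right)} = \left(-12\right) 0 - -10 = 0 + 10 = 10$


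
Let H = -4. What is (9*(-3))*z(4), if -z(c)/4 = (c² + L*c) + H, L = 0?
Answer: 1296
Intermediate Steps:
z(c) = 16 - 4*c² (z(c) = -4*((c² + 0*c) - 4) = -4*((c² + 0) - 4) = -4*(c² - 4) = -4*(-4 + c²) = 16 - 4*c²)
(9*(-3))*z(4) = (9*(-3))*(16 - 4*4²) = -27*(16 - 4*16) = -27*(16 - 64) = -27*(-48) = 1296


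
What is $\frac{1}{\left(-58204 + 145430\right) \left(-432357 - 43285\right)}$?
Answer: $- \frac{1}{41488349092} \approx -2.4103 \cdot 10^{-11}$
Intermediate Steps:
$\frac{1}{\left(-58204 + 145430\right) \left(-432357 - 43285\right)} = \frac{1}{87226 \left(-475642\right)} = \frac{1}{-41488349092} = - \frac{1}{41488349092}$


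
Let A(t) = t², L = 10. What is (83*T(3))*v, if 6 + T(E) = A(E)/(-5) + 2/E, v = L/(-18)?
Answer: 8881/27 ≈ 328.93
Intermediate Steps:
v = -5/9 (v = 10/(-18) = 10*(-1/18) = -5/9 ≈ -0.55556)
T(E) = -6 + 2/E - E²/5 (T(E) = -6 + (E²/(-5) + 2/E) = -6 + (E²*(-⅕) + 2/E) = -6 + (-E²/5 + 2/E) = -6 + (2/E - E²/5) = -6 + 2/E - E²/5)
(83*T(3))*v = (83*(-6 + 2/3 - ⅕*3²))*(-5/9) = (83*(-6 + 2*(⅓) - ⅕*9))*(-5/9) = (83*(-6 + ⅔ - 9/5))*(-5/9) = (83*(-107/15))*(-5/9) = -8881/15*(-5/9) = 8881/27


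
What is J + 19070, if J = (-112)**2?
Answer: 31614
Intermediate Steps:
J = 12544
J + 19070 = 12544 + 19070 = 31614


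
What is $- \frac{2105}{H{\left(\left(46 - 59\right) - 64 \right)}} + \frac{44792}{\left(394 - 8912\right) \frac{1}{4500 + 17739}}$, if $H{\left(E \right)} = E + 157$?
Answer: $- \frac{7970827343}{68144} \approx -1.1697 \cdot 10^{5}$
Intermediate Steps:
$H{\left(E \right)} = 157 + E$
$- \frac{2105}{H{\left(\left(46 - 59\right) - 64 \right)}} + \frac{44792}{\left(394 - 8912\right) \frac{1}{4500 + 17739}} = - \frac{2105}{157 + \left(\left(46 - 59\right) - 64\right)} + \frac{44792}{\left(394 - 8912\right) \frac{1}{4500 + 17739}} = - \frac{2105}{157 - 77} + \frac{44792}{\left(-8518\right) \frac{1}{22239}} = - \frac{2105}{80} + \frac{44792}{- \frac{8518}{22239}} = \left(-2105\right) \frac{1}{80} + 44792 \left(- \frac{22239}{8518}\right) = - \frac{421}{16} - \frac{498064644}{4259} = - \frac{7970827343}{68144}$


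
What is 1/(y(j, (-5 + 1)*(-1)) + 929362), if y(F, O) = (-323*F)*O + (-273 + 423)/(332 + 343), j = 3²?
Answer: 9/8259608 ≈ 1.0896e-6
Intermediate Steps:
j = 9
y(F, O) = 2/9 - 323*F*O (y(F, O) = -323*F*O + 150/675 = -323*F*O + 150*(1/675) = -323*F*O + 2/9 = 2/9 - 323*F*O)
1/(y(j, (-5 + 1)*(-1)) + 929362) = 1/((2/9 - 323*9*(-5 + 1)*(-1)) + 929362) = 1/((2/9 - 323*9*(-4*(-1))) + 929362) = 1/((2/9 - 323*9*4) + 929362) = 1/((2/9 - 11628) + 929362) = 1/(-104650/9 + 929362) = 1/(8259608/9) = 9/8259608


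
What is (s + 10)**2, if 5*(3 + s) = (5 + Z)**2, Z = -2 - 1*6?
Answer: 1936/25 ≈ 77.440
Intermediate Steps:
Z = -8 (Z = -2 - 6 = -8)
s = -6/5 (s = -3 + (5 - 8)**2/5 = -3 + (1/5)*(-3)**2 = -3 + (1/5)*9 = -3 + 9/5 = -6/5 ≈ -1.2000)
(s + 10)**2 = (-6/5 + 10)**2 = (44/5)**2 = 1936/25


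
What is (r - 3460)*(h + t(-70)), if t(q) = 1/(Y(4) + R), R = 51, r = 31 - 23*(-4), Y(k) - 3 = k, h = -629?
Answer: 121737097/58 ≈ 2.0989e+6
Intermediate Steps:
Y(k) = 3 + k
r = 123 (r = 31 + 92 = 123)
t(q) = 1/58 (t(q) = 1/((3 + 4) + 51) = 1/(7 + 51) = 1/58)
(r - 3460)*(h + t(-70)) = (123 - 3460)*(-629 + 1/58) = -3337*(-36481/58) = 121737097/58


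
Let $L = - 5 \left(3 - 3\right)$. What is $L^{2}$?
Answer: $0$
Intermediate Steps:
$L = 0$ ($L = \left(-5\right) 0 = 0$)
$L^{2} = 0^{2} = 0$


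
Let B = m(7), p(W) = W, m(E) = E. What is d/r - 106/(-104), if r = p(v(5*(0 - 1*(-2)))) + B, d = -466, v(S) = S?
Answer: -23331/884 ≈ -26.393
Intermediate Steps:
B = 7
r = 17 (r = 5*(0 - 1*(-2)) + 7 = 5*(0 + 2) + 7 = 5*2 + 7 = 10 + 7 = 17)
d/r - 106/(-104) = -466/17 - 106/(-104) = -466*1/17 - 106*(-1/104) = -466/17 + 53/52 = -23331/884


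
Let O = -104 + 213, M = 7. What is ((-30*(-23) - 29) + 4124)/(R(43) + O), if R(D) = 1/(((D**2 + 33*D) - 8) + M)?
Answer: 15632595/356104 ≈ 43.899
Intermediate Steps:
O = 109
R(D) = 1/(-1 + D**2 + 33*D) (R(D) = 1/(((D**2 + 33*D) - 8) + 7) = 1/((-8 + D**2 + 33*D) + 7) = 1/(-1 + D**2 + 33*D))
((-30*(-23) - 29) + 4124)/(R(43) + O) = ((-30*(-23) - 29) + 4124)/(1/(-1 + 43**2 + 33*43) + 109) = ((690 - 29) + 4124)/(1/(-1 + 1849 + 1419) + 109) = (661 + 4124)/(1/3267 + 109) = 4785/(1/3267 + 109) = 4785/(356104/3267) = 4785*(3267/356104) = 15632595/356104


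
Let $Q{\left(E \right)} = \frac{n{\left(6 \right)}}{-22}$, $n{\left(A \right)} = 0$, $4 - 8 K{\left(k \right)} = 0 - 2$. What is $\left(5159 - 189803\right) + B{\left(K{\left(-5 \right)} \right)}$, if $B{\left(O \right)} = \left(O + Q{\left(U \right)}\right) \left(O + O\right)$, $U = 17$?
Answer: $- \frac{1477143}{8} \approx -1.8464 \cdot 10^{5}$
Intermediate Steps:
$K{\left(k \right)} = \frac{3}{4}$ ($K{\left(k \right)} = \frac{1}{2} - \frac{0 - 2}{8} = \frac{1}{2} - - \frac{1}{4} = \frac{1}{2} + \frac{1}{4} = \frac{3}{4}$)
$Q{\left(E \right)} = 0$ ($Q{\left(E \right)} = \frac{0}{-22} = 0 \left(- \frac{1}{22}\right) = 0$)
$B{\left(O \right)} = 2 O^{2}$ ($B{\left(O \right)} = \left(O + 0\right) \left(O + O\right) = O 2 O = 2 O^{2}$)
$\left(5159 - 189803\right) + B{\left(K{\left(-5 \right)} \right)} = \left(5159 - 189803\right) + 2 \left(\frac{3}{4}\right)^{2} = -184644 + 2 \cdot \frac{9}{16} = -184644 + \frac{9}{8} = - \frac{1477143}{8}$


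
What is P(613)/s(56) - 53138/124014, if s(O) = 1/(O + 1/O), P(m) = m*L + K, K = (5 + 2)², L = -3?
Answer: -174092527237/1736196 ≈ -1.0027e+5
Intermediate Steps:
K = 49 (K = 7² = 49)
P(m) = 49 - 3*m (P(m) = m*(-3) + 49 = -3*m + 49 = 49 - 3*m)
P(613)/s(56) - 53138/124014 = (49 - 3*613)/((56/(1 + 56²))) - 53138/124014 = (49 - 1839)/((56/(1 + 3136))) - 53138*1/124014 = -1790/(56/3137) - 26569/62007 = -1790/(56*(1/3137)) - 26569/62007 = -1790/56/3137 - 26569/62007 = -1790*3137/56 - 26569/62007 = -2807615/28 - 26569/62007 = -174092527237/1736196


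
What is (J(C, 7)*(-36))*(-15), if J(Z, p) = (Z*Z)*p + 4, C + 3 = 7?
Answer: 62640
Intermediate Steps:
C = 4 (C = -3 + 7 = 4)
J(Z, p) = 4 + p*Z² (J(Z, p) = Z²*p + 4 = p*Z² + 4 = 4 + p*Z²)
(J(C, 7)*(-36))*(-15) = ((4 + 7*4²)*(-36))*(-15) = ((4 + 7*16)*(-36))*(-15) = ((4 + 112)*(-36))*(-15) = (116*(-36))*(-15) = -4176*(-15) = 62640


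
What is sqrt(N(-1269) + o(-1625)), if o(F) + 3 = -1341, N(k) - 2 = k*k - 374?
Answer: sqrt(1608645) ≈ 1268.3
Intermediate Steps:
N(k) = -372 + k**2 (N(k) = 2 + (k*k - 374) = 2 + (k**2 - 374) = 2 + (-374 + k**2) = -372 + k**2)
o(F) = -1344 (o(F) = -3 - 1341 = -1344)
sqrt(N(-1269) + o(-1625)) = sqrt((-372 + (-1269)**2) - 1344) = sqrt((-372 + 1610361) - 1344) = sqrt(1609989 - 1344) = sqrt(1608645)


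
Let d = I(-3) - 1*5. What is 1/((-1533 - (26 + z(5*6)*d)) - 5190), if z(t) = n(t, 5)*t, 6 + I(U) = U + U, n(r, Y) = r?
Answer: 1/8551 ≈ 0.00011695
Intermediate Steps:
I(U) = -6 + 2*U (I(U) = -6 + (U + U) = -6 + 2*U)
z(t) = t² (z(t) = t*t = t²)
d = -17 (d = (-6 + 2*(-3)) - 1*5 = (-6 - 6) - 5 = -12 - 5 = -17)
1/((-1533 - (26 + z(5*6)*d)) - 5190) = 1/((-1533 - (26 + (5*6)²*(-17))) - 5190) = 1/((-1533 - (26 + 30²*(-17))) - 5190) = 1/((-1533 - (26 + 900*(-17))) - 5190) = 1/((-1533 - (26 - 15300)) - 5190) = 1/((-1533 - 1*(-15274)) - 5190) = 1/((-1533 + 15274) - 5190) = 1/(13741 - 5190) = 1/8551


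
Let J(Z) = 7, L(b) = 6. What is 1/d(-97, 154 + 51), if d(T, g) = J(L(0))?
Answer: ⅐ ≈ 0.14286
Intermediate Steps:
d(T, g) = 7
1/d(-97, 154 + 51) = 1/7 = ⅐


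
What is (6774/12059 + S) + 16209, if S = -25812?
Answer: -115795803/12059 ≈ -9602.4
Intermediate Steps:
(6774/12059 + S) + 16209 = (6774/12059 - 25812) + 16209 = -311260134/12059 + 16209 = -115795803/12059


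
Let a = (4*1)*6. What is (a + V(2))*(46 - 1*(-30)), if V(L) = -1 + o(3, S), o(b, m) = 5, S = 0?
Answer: 2128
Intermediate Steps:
V(L) = 4 (V(L) = -1 + 5 = 4)
a = 24 (a = 4*6 = 24)
(a + V(2))*(46 - 1*(-30)) = (24 + 4)*(46 - 1*(-30)) = 28*(46 + 30) = 28*76 = 2128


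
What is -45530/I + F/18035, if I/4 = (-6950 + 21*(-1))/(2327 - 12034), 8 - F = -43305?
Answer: -3984767815079/251443970 ≈ -15848.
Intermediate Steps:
F = 43313 (F = 8 - 1*(-43305) = 8 + 43305 = 43313)
I = 27884/9707 (I = 4*((-6950 + 21*(-1))/(2327 - 12034)) = 4*((-6950 - 21)/(-9707)) = 4*(-6971*(-1/9707)) = 4*(6971/9707) = 27884/9707 ≈ 2.8726)
-45530/I + F/18035 = -45530/27884/9707 + 43313/18035 = -45530*9707/27884 + 43313*(1/18035) = -220979855/13942 + 43313/18035 = -3984767815079/251443970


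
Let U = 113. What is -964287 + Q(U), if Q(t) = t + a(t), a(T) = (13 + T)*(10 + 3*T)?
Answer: -920200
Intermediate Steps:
a(T) = (10 + 3*T)*(13 + T)
Q(t) = 130 + 3*t² + 50*t (Q(t) = t + (130 + 3*t² + 49*t) = 130 + 3*t² + 50*t)
-964287 + Q(U) = -964287 + (130 + 3*113² + 50*113) = -964287 + (130 + 3*12769 + 5650) = -964287 + (130 + 38307 + 5650) = -964287 + 44087 = -920200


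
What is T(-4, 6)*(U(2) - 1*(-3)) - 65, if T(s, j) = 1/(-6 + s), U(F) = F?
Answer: -131/2 ≈ -65.500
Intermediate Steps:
T(-4, 6)*(U(2) - 1*(-3)) - 65 = (2 - 1*(-3))/(-6 - 4) - 65 = (2 + 3)/(-10) - 65 = -⅒*5 - 65 = -½ - 65 = -131/2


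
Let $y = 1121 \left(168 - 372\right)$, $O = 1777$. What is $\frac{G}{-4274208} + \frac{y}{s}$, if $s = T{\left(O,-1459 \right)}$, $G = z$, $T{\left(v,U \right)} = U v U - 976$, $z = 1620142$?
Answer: $- \frac{340524007903063}{898216538470416} \approx -0.37911$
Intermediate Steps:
$T{\left(v,U \right)} = -976 + v U^{2}$ ($T{\left(v,U \right)} = v U^{2} - 976 = -976 + v U^{2}$)
$G = 1620142$
$s = 3782665161$ ($s = -976 + 1777 \left(-1459\right)^{2} = -976 + 1777 \cdot 2128681 = -976 + 3782666137 = 3782665161$)
$y = -228684$ ($y = 1121 \left(-204\right) = -228684$)
$\frac{G}{-4274208} + \frac{y}{s} = \frac{1620142}{-4274208} - \frac{228684}{3782665161} = 1620142 \left(- \frac{1}{4274208}\right) - \frac{76228}{1260888387} = - \frac{810071}{2137104} - \frac{76228}{1260888387} = - \frac{340524007903063}{898216538470416}$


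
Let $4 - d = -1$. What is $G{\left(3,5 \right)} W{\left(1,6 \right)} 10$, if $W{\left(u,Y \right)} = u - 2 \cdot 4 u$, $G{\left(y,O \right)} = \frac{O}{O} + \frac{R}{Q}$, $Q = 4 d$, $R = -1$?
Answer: $- \frac{133}{2} \approx -66.5$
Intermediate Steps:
$d = 5$ ($d = 4 - -1 = 4 + 1 = 5$)
$Q = 20$ ($Q = 4 \cdot 5 = 20$)
$G{\left(y,O \right)} = \frac{19}{20}$ ($G{\left(y,O \right)} = \frac{O}{O} - \frac{1}{20} = 1 - \frac{1}{20} = \frac{19}{20}$)
$W{\left(u,Y \right)} = - 7 u$ ($W{\left(u,Y \right)} = u - 8 u = - 7 u$)
$G{\left(3,5 \right)} W{\left(1,6 \right)} 10 = \frac{19 \left(\left(-7\right) 1\right)}{20} \cdot 10 = \frac{19}{20} \left(-7\right) 10 = \left(- \frac{133}{20}\right) 10 = - \frac{133}{2}$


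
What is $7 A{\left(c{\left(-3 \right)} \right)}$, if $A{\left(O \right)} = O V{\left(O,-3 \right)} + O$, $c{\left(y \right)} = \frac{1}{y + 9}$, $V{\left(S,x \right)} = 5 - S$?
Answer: $\frac{245}{36} \approx 6.8056$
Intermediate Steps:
$c{\left(y \right)} = \frac{1}{9 + y}$
$A{\left(O \right)} = O + O \left(5 - O\right)$ ($A{\left(O \right)} = O \left(5 - O\right) + O = O + O \left(5 - O\right)$)
$7 A{\left(c{\left(-3 \right)} \right)} = 7 \frac{6 - \frac{1}{9 - 3}}{9 - 3} = 7 \frac{6 - \frac{1}{6}}{6} = 7 \cdot \frac{1}{6} \cdot \frac{35}{6} = 7 \cdot \frac{35}{36} = \frac{245}{36}$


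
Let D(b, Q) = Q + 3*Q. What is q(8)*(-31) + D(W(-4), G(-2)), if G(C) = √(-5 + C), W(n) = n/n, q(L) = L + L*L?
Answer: -2232 + 4*I*√7 ≈ -2232.0 + 10.583*I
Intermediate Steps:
q(L) = L + L²
W(n) = 1
D(b, Q) = 4*Q
q(8)*(-31) + D(W(-4), G(-2)) = (8*(1 + 8))*(-31) + 4*√(-5 - 2) = (8*9)*(-31) + 4*√(-7) = 72*(-31) + 4*(I*√7) = -2232 + 4*I*√7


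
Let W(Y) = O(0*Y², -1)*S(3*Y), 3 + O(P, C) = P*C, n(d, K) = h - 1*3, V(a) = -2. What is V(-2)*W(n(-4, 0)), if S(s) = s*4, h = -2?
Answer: -360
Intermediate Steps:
n(d, K) = -5 (n(d, K) = -2 - 1*3 = -2 - 3 = -5)
S(s) = 4*s
O(P, C) = -3 + C*P (O(P, C) = -3 + P*C = -3 + C*P)
W(Y) = -36*Y (W(Y) = (-3 - 0*Y²)*(4*(3*Y)) = (-3 - 1*0)*(12*Y) = (-3 + 0)*(12*Y) = -36*Y)
V(-2)*W(n(-4, 0)) = -(-72)*(-5) = -2*180 = -360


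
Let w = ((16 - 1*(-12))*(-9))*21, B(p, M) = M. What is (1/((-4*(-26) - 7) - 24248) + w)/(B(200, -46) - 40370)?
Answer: 127807093/976086816 ≈ 0.13094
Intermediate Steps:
w = -5292 (w = ((16 + 12)*(-9))*21 = (28*(-9))*21 = -252*21 = -5292)
(1/((-4*(-26) - 7) - 24248) + w)/(B(200, -46) - 40370) = (1/((-4*(-26) - 7) - 24248) - 5292)/(-46 - 40370) = (1/((104 - 7) - 24248) - 5292)/(-40416) = (1/(97 - 24248) - 5292)*(-1/40416) = (1/(-24151) - 5292)*(-1/40416) = (-1/24151 - 5292)*(-1/40416) = -127807093/24151*(-1/40416) = 127807093/976086816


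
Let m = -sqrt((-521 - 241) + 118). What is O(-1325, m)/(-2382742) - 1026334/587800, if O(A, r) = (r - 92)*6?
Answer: -611291165557/350143936900 + 6*I*sqrt(161)/1191371 ≈ -1.7458 + 6.3902e-5*I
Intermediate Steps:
m = -2*I*sqrt(161) (m = -sqrt(-762 + 118) = -sqrt(-644) = -2*I*sqrt(161) ≈ -25.377*I)
O(A, r) = -552 + 6*r (O(A, r) = (-92 + r)*6 = -552 + 6*r)
O(-1325, m)/(-2382742) - 1026334/587800 = (-552 + 6*(-2*I*sqrt(161)))/(-2382742) - 1026334/587800 = (-552 - 12*I*sqrt(161))*(-1/2382742) - 1026334*1/587800 = (276/1191371 + 6*I*sqrt(161)/1191371) - 513167/293900 = -611291165557/350143936900 + 6*I*sqrt(161)/1191371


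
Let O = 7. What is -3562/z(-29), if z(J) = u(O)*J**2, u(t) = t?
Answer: -3562/5887 ≈ -0.60506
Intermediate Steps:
z(J) = 7*J**2
-3562/z(-29) = -3562/(7*(-29)**2) = -3562/(7*841) = -3562/5887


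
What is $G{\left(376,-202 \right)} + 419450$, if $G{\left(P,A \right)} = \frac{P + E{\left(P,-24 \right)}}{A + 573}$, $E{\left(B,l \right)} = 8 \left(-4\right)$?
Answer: $\frac{155616294}{371} \approx 4.1945 \cdot 10^{5}$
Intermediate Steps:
$E{\left(B,l \right)} = -32$
$G{\left(P,A \right)} = \frac{-32 + P}{573 + A}$ ($G{\left(P,A \right)} = \frac{P - 32}{A + 573} = \frac{-32 + P}{573 + A}$)
$G{\left(376,-202 \right)} + 419450 = \frac{-32 + 376}{573 - 202} + 419450 = \frac{1}{371} \cdot 344 + 419450 = \frac{344}{371} + 419450 = \frac{155616294}{371}$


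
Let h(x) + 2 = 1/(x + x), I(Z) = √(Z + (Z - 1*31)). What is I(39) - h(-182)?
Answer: 729/364 + √47 ≈ 8.8584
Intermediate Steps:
I(Z) = √(-31 + 2*Z) (I(Z) = √(Z + (Z - 31)) = √(Z + (-31 + Z)) = √(-31 + 2*Z))
h(x) = -2 + 1/(2*x) (h(x) = -2 + 1/(x + x) = -2 + 1/(2*x))
I(39) - h(-182) = √(-31 + 2*39) - (-2 + (½)/(-182)) = √(-31 + 78) - (-2 + (½)*(-1/182)) = √47 - (-2 - 1/364) = √47 - 1*(-729/364) = √47 + 729/364 = 729/364 + √47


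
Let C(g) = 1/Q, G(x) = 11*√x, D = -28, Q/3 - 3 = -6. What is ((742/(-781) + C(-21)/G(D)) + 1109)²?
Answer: 1698493088351051/1383391548 + 865387*I*√7/541233 ≈ 1.2278e+6 + 4.2303*I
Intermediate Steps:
Q = -9 (Q = 9 + 3*(-6) = 9 - 18 = -9)
C(g) = -⅑ (C(g) = 1/(-9) = -⅑)
((742/(-781) + C(-21)/G(D)) + 1109)² = ((742/(-781) - (-I*√7/154)/9) + 1109)² = ((742*(-1/781) - (-I*√7/154)/9) + 1109)² = ((-742/781 - (-I*√7/154)/9) + 1109)² = ((-742/781 - (-1)*I*√7/1386) + 1109)² = ((-742/781 + I*√7/1386) + 1109)² = (865387/781 + I*√7/1386)²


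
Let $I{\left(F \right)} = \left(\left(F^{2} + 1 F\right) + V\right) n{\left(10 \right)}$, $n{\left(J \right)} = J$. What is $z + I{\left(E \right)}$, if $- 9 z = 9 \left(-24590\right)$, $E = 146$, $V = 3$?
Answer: $239240$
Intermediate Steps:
$I{\left(F \right)} = 30 + 10 F + 10 F^{2}$ ($I{\left(F \right)} = \left(\left(F^{2} + 1 F\right) + 3\right) 10 = \left(\left(F^{2} + F\right) + 3\right) 10 = \left(\left(F + F^{2}\right) + 3\right) 10 = \left(3 + F + F^{2}\right) 10 = 30 + 10 F + 10 F^{2}$)
$z = 24590$ ($z = - \frac{9 \left(-24590\right)}{9} = \left(- \frac{1}{9}\right) \left(-221310\right) = 24590$)
$z + I{\left(E \right)} = 24590 + \left(30 + 10 \cdot 146 + 10 \cdot 146^{2}\right) = 24590 + \left(30 + 1460 + 10 \cdot 21316\right) = 24590 + \left(30 + 1460 + 213160\right) = 24590 + 214650 = 239240$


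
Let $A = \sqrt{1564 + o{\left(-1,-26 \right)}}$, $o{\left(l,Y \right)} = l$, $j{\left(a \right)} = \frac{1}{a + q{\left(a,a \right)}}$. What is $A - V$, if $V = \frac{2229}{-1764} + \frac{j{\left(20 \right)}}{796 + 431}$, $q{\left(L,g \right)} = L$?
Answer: $\frac{3038821}{2404920} + \sqrt{1563} \approx 40.798$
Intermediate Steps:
$j{\left(a \right)} = \frac{1}{2 a}$ ($j{\left(a \right)} = \frac{1}{a + a} = \frac{1}{2 a}$)
$V = - \frac{3038821}{2404920}$ ($V = \frac{2229}{-1764} + \frac{\frac{1}{2} \cdot \frac{1}{20}}{796 + 431} = 2229 \left(- \frac{1}{1764}\right) + \frac{\frac{1}{2} \cdot \frac{1}{20}}{1227} = - \frac{743}{588} + \frac{1}{40} \cdot \frac{1}{1227} = - \frac{743}{588} + \frac{1}{49080} = - \frac{3038821}{2404920} \approx -1.2636$)
$A = \sqrt{1563}$ ($A = \sqrt{1564 - 1} = \sqrt{1563} \approx 39.535$)
$A - V = \sqrt{1563} - - \frac{3038821}{2404920} = \sqrt{1563} + \frac{3038821}{2404920} = \frac{3038821}{2404920} + \sqrt{1563}$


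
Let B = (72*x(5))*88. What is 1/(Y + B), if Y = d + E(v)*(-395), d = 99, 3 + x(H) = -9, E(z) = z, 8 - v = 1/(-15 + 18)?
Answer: -3/236884 ≈ -1.2664e-5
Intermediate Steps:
v = 23/3 (v = 8 - 1/(-15 + 18) = 8 - 1/3 = 23/3 ≈ 7.6667)
x(H) = -12 (x(H) = -3 - 9 = -12)
B = -76032 (B = (72*(-12))*88 = -864*88 = -76032)
Y = -8788/3 (Y = 99 + (23/3)*(-395) = 99 - 9085/3 = -8788/3 ≈ -2929.3)
1/(Y + B) = 1/(-8788/3 - 76032) = 1/(-236884/3) = -3/236884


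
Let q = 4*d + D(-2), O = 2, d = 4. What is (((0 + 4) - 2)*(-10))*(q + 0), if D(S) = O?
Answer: -360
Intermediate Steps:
D(S) = 2
q = 18 (q = 4*4 + 2 = 16 + 2 = 18)
(((0 + 4) - 2)*(-10))*(q + 0) = (((0 + 4) - 2)*(-10))*(18 + 0) = ((4 - 2)*(-10))*18 = (2*(-10))*18 = -20*18 = -360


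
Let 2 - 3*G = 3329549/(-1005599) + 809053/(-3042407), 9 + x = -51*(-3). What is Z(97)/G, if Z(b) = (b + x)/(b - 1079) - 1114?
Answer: -10042821498849287631/16755187384752032 ≈ -599.39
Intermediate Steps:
x = 144 (x = -9 - 51*(-3) = -9 + 153 = 144)
Z(b) = -1114 + (144 + b)/(-1079 + b) (Z(b) = (b + 144)/(b - 1079) - 1114 = (144 + b)/(-1079 + b) - 1114 = -1114 + (144 + b)/(-1079 + b))
G = 17062308945776/9178324310379 (G = 2/3 - (3329549/(-1005599) + 809053/(-3042407))/3 = 2/3 - (3329549*(-1/1005599) + 809053*(-1/3042407))/3 = 2/3 - (-3329549/1005599 - 809053/3042407)/3 = 2/3 - 1/3*(-10943426072190/3059441436793) = 2/3 + 3647808690730/3059441436793 = 17062308945776/9178324310379 ≈ 1.8590)
Z(97)/G = ((1202150 - 1113*97)/(-1079 + 97))/(17062308945776/9178324310379) = ((1202150 - 107961)/(-982))*(9178324310379/17062308945776) = -1/982*1094189*(9178324310379/17062308945776) = -1094189/982*9178324310379/17062308945776 = -10042821498849287631/16755187384752032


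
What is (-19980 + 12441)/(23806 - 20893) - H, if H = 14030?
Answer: -13625643/971 ≈ -14033.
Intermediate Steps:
(-19980 + 12441)/(23806 - 20893) - H = (-19980 + 12441)/(23806 - 20893) - 1*14030 = -7539/2913 - 14030 = -7539*1/2913 - 14030 = -2513/971 - 14030 = -13625643/971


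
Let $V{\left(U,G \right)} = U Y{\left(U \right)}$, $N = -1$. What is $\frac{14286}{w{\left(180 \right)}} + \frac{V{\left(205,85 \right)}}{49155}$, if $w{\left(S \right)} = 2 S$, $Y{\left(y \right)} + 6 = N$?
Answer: $\frac{7796797}{196620} \approx 39.654$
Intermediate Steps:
$Y{\left(y \right)} = -7$ ($Y{\left(y \right)} = -6 - 1 = -7$)
$V{\left(U,G \right)} = - 7 U$ ($V{\left(U,G \right)} = U \left(-7\right) = - 7 U$)
$\frac{14286}{w{\left(180 \right)}} + \frac{V{\left(205,85 \right)}}{49155} = \frac{14286}{2 \cdot 180} + \frac{\left(-7\right) 205}{49155} = \frac{14286}{360} - \frac{287}{9831} = 14286 \cdot \frac{1}{360} - \frac{287}{9831} = \frac{2381}{60} - \frac{287}{9831} = \frac{7796797}{196620}$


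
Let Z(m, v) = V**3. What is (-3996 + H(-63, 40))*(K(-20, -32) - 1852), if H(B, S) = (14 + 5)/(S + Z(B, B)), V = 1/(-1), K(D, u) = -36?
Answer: 294197600/39 ≈ 7.5435e+6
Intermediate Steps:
V = -1
Z(m, v) = -1 (Z(m, v) = (-1)**3 = -1)
H(B, S) = 19/(-1 + S) (H(B, S) = (14 + 5)/(S - 1) = 19/(-1 + S))
(-3996 + H(-63, 40))*(K(-20, -32) - 1852) = (-3996 + 19/(-1 + 40))*(-36 - 1852) = (-3996 + 19/39)*(-1888) = -155825/39*(-1888) = 294197600/39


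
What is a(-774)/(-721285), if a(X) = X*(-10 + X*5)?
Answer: -600624/144257 ≈ -4.1636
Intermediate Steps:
a(X) = X*(-10 + 5*X)
a(-774)/(-721285) = (5*(-774)*(-2 - 774))/(-721285) = (5*(-774)*(-776))*(-1/721285) = 3003120*(-1/721285) = -600624/144257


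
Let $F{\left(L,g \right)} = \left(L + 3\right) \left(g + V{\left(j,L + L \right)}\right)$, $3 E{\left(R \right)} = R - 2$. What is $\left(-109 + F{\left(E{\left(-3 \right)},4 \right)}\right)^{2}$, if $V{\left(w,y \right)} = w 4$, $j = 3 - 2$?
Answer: $\frac{87025}{9} \approx 9669.4$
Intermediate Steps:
$j = 1$ ($j = 3 - 2 = 1$)
$V{\left(w,y \right)} = 4 w$
$E{\left(R \right)} = - \frac{2}{3} + \frac{R}{3}$ ($E{\left(R \right)} = \frac{R - 2}{3} = \frac{-2 + R}{3} = - \frac{2}{3} + \frac{R}{3}$)
$F{\left(L,g \right)} = \left(3 + L\right) \left(4 + g\right)$ ($F{\left(L,g \right)} = \left(L + 3\right) \left(g + 4 \cdot 1\right) = \left(3 + L\right) \left(g + 4\right) = \left(3 + L\right) \left(4 + g\right)$)
$\left(-109 + F{\left(E{\left(-3 \right)},4 \right)}\right)^{2} = \left(-109 + \left(12 + 3 \cdot 4 + 4 \left(- \frac{2}{3} + \frac{1}{3} \left(-3\right)\right) + \left(- \frac{2}{3} + \frac{1}{3} \left(-3\right)\right) 4\right)\right)^{2} = \left(-109 + \left(12 + 12 + 4 \left(- \frac{2}{3} - 1\right) + \left(- \frac{2}{3} - 1\right) 4\right)\right)^{2} = \left(-109 + \left(12 + 12 + 4 \left(- \frac{5}{3}\right) - \frac{20}{3}\right)\right)^{2} = \left(-109 + \left(12 + 12 - \frac{20}{3} - \frac{20}{3}\right)\right)^{2} = \left(-109 + \frac{32}{3}\right)^{2} = \left(- \frac{295}{3}\right)^{2} = \frac{87025}{9}$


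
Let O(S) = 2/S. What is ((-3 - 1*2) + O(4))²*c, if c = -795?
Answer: -64395/4 ≈ -16099.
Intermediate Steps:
((-3 - 1*2) + O(4))²*c = ((-3 - 1*2) + 2/4)²*(-795) = ((-3 - 2) + 2*(¼))²*(-795) = (-5 + ½)²*(-795) = (-9/2)²*(-795) = (81/4)*(-795) = -64395/4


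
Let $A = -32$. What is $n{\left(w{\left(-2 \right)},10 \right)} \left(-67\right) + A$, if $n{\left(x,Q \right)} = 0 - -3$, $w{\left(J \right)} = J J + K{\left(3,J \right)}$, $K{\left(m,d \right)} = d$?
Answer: $-233$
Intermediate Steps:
$w{\left(J \right)} = J + J^{2}$ ($w{\left(J \right)} = J J + J = J^{2} + J = J + J^{2}$)
$n{\left(x,Q \right)} = 3$ ($n{\left(x,Q \right)} = 0 + 3 = 3$)
$n{\left(w{\left(-2 \right)},10 \right)} \left(-67\right) + A = 3 \left(-67\right) - 32 = -201 - 32 = -233$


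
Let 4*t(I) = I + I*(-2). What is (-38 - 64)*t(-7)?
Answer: -357/2 ≈ -178.50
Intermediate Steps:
t(I) = -I/4 (t(I) = (I + I*(-2))/4 = (I - 2*I)/4 = (-I)/4 = -I/4)
(-38 - 64)*t(-7) = (-38 - 64)*(-¼*(-7)) = -102*7/4 = -357/2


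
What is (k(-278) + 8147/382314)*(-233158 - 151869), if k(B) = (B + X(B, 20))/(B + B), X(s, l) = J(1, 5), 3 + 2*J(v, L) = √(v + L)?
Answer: -42886808010365/212566584 + 385027*√6/1112 ≈ -2.0091e+5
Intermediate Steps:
J(v, L) = -3/2 + √(L + v)/2 (J(v, L) = -3/2 + √(v + L)/2 = -3/2 + √(L + v)/2)
X(s, l) = -3/2 + √6/2 (X(s, l) = -3/2 + √(5 + 1)/2 = -3/2 + √6/2)
k(B) = (-3/2 + B + √6/2)/(2*B) (k(B) = (B + (-3/2 + √6/2))/(B + B) = (-3/2 + B + √6/2)/((2*B)) = (-3/2 + B + √6/2)*(1/(2*B)) = (-3/2 + B + √6/2)/(2*B))
(k(-278) + 8147/382314)*(-233158 - 151869) = ((¼)*(-3 + √6 + 2*(-278))/(-278) + 8147/382314)*(-233158 - 151869) = ((¼)*(-1/278)*(-3 + √6 - 556) + 8147*(1/382314))*(-385027) = ((¼)*(-1/278)*(-559 + √6) + 8147/382314)*(-385027) = ((559/1112 - √6/1112) + 8147/382314)*(-385027) = (111386495/212566584 - √6/1112)*(-385027) = -42886808010365/212566584 + 385027*√6/1112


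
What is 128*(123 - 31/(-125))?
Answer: 1971968/125 ≈ 15776.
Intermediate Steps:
128*(123 - 31/(-125)) = 128*(123 - 31*(-1/125)) = 128*(123 + 31/125) = 128*(15406/125) = 1971968/125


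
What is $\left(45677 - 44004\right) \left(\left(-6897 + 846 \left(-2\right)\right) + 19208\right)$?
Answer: $17765587$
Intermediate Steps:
$\left(45677 - 44004\right) \left(\left(-6897 + 846 \left(-2\right)\right) + 19208\right) = 1673 \left(\left(-6897 - 1692\right) + 19208\right) = 1673 \left(-8589 + 19208\right) = 1673 \cdot 10619 = 17765587$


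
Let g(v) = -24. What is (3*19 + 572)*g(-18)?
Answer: -15096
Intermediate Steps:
(3*19 + 572)*g(-18) = (3*19 + 572)*(-24) = (57 + 572)*(-24) = 629*(-24) = -15096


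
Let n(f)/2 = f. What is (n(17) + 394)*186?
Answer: 79608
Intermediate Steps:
n(f) = 2*f
(n(17) + 394)*186 = (2*17 + 394)*186 = (34 + 394)*186 = 428*186 = 79608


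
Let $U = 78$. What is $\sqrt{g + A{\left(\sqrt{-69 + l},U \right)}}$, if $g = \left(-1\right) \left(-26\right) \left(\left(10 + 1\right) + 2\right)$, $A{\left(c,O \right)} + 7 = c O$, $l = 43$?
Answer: $\sqrt{331 + 78 i \sqrt{26}} \approx 20.597 + 9.6551 i$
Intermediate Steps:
$A{\left(c,O \right)} = -7 + O c$ ($A{\left(c,O \right)} = -7 + c O = -7 + O c$)
$g = 338$ ($g = 26 \left(11 + 2\right) = 26 \cdot 13 = 338$)
$\sqrt{g + A{\left(\sqrt{-69 + l},U \right)}} = \sqrt{338 - \left(7 - 78 \sqrt{-69 + 43}\right)} = \sqrt{338 - \left(7 - 78 \sqrt{-26}\right)} = \sqrt{338 - \left(7 - 78 i \sqrt{26}\right)} = \sqrt{331 + 78 i \sqrt{26}}$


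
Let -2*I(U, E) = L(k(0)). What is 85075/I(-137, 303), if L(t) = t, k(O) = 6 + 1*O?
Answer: -85075/3 ≈ -28358.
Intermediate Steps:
k(O) = 6 + O
I(U, E) = -3 (I(U, E) = -(6 + 0)/2 = -½*6 = -3)
85075/I(-137, 303) = 85075/(-3) = 85075*(-⅓) = -85075/3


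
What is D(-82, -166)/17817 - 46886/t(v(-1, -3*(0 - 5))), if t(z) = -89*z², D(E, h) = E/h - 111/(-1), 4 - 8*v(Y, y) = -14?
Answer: 369811744274/3553582833 ≈ 104.07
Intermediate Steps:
v(Y, y) = 9/4 (v(Y, y) = ½ - ⅛*(-14) = ½ + 7/4 = 9/4)
D(E, h) = 111 + E/h (D(E, h) = E/h - 111*(-1) = E/h + 111 = 111 + E/h)
D(-82, -166)/17817 - 46886/t(v(-1, -3*(0 - 5))) = (111 - 82/(-166))/17817 - 46886/((-89*(9/4)²)) = (111 - 82*(-1/166))*(1/17817) - 46886/((-89*81/16)) = (111 + 41/83)*(1/17817) - 46886/(-7209/16) = (9254/83)*(1/17817) - 46886*(-16/7209) = 9254/1478811 + 750176/7209 = 369811744274/3553582833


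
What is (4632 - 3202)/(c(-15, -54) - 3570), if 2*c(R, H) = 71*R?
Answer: -572/1641 ≈ -0.34857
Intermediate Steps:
c(R, H) = 71*R/2 (c(R, H) = (71*R)/2 = 71*R/2)
(4632 - 3202)/(c(-15, -54) - 3570) = (4632 - 3202)/((71/2)*(-15) - 3570) = 1430/(-1065/2 - 3570) = 1430/(-8205/2) = 1430*(-2/8205) = -572/1641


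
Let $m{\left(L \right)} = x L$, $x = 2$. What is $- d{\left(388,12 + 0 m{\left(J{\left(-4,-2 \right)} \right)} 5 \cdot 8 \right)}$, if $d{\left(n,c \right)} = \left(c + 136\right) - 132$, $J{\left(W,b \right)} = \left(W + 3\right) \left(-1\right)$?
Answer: $-16$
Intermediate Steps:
$J{\left(W,b \right)} = -3 - W$ ($J{\left(W,b \right)} = \left(3 + W\right) \left(-1\right) = -3 - W$)
$m{\left(L \right)} = 2 L$
$d{\left(n,c \right)} = 4 + c$ ($d{\left(n,c \right)} = \left(136 + c\right) - 132 = 4 + c$)
$- d{\left(388,12 + 0 m{\left(J{\left(-4,-2 \right)} \right)} 5 \cdot 8 \right)} = - (4 + \left(12 + 0 \cdot 2 \left(-3 - -4\right) 5 \cdot 8\right)) = - (4 + \left(12 + 0 \cdot 2 \left(-3 + 4\right) 5 \cdot 8\right)) = - (4 + \left(12 + 0 \cdot 2 \cdot 1 \cdot 5 \cdot 8\right)) = - (4 + \left(12 + 0 \cdot 2 \cdot 5 \cdot 8\right)) = - (4 + \left(12 + 0 \cdot 5 \cdot 8\right)) = - (4 + \left(12 + 0 \cdot 8\right)) = - (4 + \left(12 + 0\right)) = - (4 + 12) = \left(-1\right) 16 = -16$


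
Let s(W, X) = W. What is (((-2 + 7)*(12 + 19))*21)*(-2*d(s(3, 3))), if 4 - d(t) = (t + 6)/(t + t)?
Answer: -16275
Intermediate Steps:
d(t) = 4 - (6 + t)/(2*t) (d(t) = 4 - (t + 6)/(t + t) = 4 - (6 + t)/(2*t))
(((-2 + 7)*(12 + 19))*21)*(-2*d(s(3, 3))) = (((-2 + 7)*(12 + 19))*21)*(-2*(7/2 - 3/3)) = ((5*31)*21)*(-2*(7/2 - 3*⅓)) = (155*21)*(-2*(7/2 - 1)) = 3255*(-2*5/2) = 3255*(-5) = -16275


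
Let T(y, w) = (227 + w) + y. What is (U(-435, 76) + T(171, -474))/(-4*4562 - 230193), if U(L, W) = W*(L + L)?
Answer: 66196/248441 ≈ 0.26645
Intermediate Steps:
T(y, w) = 227 + w + y
U(L, W) = 2*L*W (U(L, W) = W*(2*L) = 2*L*W)
(U(-435, 76) + T(171, -474))/(-4*4562 - 230193) = (2*(-435)*76 + (227 - 474 + 171))/(-4*4562 - 230193) = (-66120 - 76)/(-18248 - 230193) = -66196/(-248441) = -66196*(-1/248441) = 66196/248441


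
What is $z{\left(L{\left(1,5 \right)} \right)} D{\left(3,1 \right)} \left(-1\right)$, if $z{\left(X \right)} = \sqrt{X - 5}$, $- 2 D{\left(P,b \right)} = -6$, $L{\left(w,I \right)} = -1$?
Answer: $- 3 i \sqrt{6} \approx - 7.3485 i$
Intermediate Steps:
$D{\left(P,b \right)} = 3$ ($D{\left(P,b \right)} = \left(- \frac{1}{2}\right) \left(-6\right) = 3$)
$z{\left(X \right)} = \sqrt{-5 + X}$
$z{\left(L{\left(1,5 \right)} \right)} D{\left(3,1 \right)} \left(-1\right) = \sqrt{-5 - 1} \cdot 3 \left(-1\right) = \sqrt{-6} \cdot 3 \left(-1\right) = i \sqrt{6} \cdot 3 \left(-1\right) = 3 i \sqrt{6} \left(-1\right) = - 3 i \sqrt{6}$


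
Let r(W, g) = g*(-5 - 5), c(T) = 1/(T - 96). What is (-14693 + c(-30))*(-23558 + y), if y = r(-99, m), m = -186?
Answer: 20084959831/63 ≈ 3.1881e+8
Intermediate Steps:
c(T) = 1/(-96 + T)
r(W, g) = -10*g (r(W, g) = g*(-10) = -10*g)
y = 1860 (y = -10*(-186) = 1860)
(-14693 + c(-30))*(-23558 + y) = (-14693 + 1/(-96 - 30))*(-23558 + 1860) = (-14693 + 1/(-126))*(-21698) = (-14693 - 1/126)*(-21698) = -1851319/126*(-21698) = 20084959831/63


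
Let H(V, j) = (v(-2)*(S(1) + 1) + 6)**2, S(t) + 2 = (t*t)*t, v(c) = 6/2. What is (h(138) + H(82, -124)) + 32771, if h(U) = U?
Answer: 32945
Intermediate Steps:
v(c) = 3 (v(c) = 6*(1/2) = 3)
S(t) = -2 + t**3 (S(t) = -2 + (t*t)*t = -2 + t**2*t = -2 + t**3)
H(V, j) = 36 (H(V, j) = (3*((-2 + 1**3) + 1) + 6)**2 = (3*((-2 + 1) + 1) + 6)**2 = (3*(-1 + 1) + 6)**2 = (3*0 + 6)**2 = (0 + 6)**2 = 6**2 = 36)
(h(138) + H(82, -124)) + 32771 = (138 + 36) + 32771 = 174 + 32771 = 32945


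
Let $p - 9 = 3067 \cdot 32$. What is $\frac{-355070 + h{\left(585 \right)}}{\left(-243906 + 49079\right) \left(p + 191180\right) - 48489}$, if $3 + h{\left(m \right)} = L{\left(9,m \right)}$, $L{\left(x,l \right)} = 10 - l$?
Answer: $\frac{22228}{3523120555} \approx 6.3092 \cdot 10^{-6}$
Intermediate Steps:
$p = 98153$ ($p = 9 + 3067 \cdot 32 = 9 + 98144 = 98153$)
$h{\left(m \right)} = 7 - m$ ($h{\left(m \right)} = -3 - \left(-10 + m\right) = 7 - m$)
$\frac{-355070 + h{\left(585 \right)}}{\left(-243906 + 49079\right) \left(p + 191180\right) - 48489} = \frac{-355070 + \left(7 - 585\right)}{\left(-243906 + 49079\right) \left(98153 + 191180\right) - 48489} = \frac{-355070 + \left(7 - 585\right)}{\left(-194827\right) 289333 - 48489} = \frac{-355070 - 578}{-56369880391 - 48489} = - \frac{355648}{-56369928880} = \left(-355648\right) \left(- \frac{1}{56369928880}\right) = \frac{22228}{3523120555}$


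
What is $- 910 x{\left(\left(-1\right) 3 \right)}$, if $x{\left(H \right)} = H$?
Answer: $2730$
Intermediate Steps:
$- 910 x{\left(\left(-1\right) 3 \right)} = - 910 \left(\left(-1\right) 3\right) = \left(-910\right) \left(-3\right) = 2730$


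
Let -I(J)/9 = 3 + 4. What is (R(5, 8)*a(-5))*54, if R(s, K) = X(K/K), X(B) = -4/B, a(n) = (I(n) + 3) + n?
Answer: 14040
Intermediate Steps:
I(J) = -63 (I(J) = -9*(3 + 4) = -9*7 = -63)
a(n) = -60 + n (a(n) = (-63 + 3) + n = -60 + n)
R(s, K) = -4 (R(s, K) = -4/(K/K) = -4/1 = -4*1 = -4)
(R(5, 8)*a(-5))*54 = -4*(-60 - 5)*54 = -4*(-65)*54 = 260*54 = 14040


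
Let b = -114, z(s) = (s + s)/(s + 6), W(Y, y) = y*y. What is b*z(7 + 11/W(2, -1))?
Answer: -171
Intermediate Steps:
W(Y, y) = y²
z(s) = 2*s/(6 + s) (z(s) = (2*s)/(6 + s) = 2*s/(6 + s))
b*z(7 + 11/W(2, -1)) = -228*(7 + 11/((-1)²))/(6 + (7 + 11/((-1)²))) = -228*(7 + 11/1)/(6 + (7 + 11/1)) = -228*(7 + 11*1)/(6 + (7 + 11*1)) = -228*(7 + 11)/(6 + (7 + 11)) = -228*18/(6 + 18) = -228*18/24 = -114*3/2 = -171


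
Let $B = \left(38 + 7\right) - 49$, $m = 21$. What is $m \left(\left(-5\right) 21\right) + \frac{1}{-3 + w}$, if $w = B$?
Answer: $- \frac{15436}{7} \approx -2205.1$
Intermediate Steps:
$B = -4$ ($B = 45 - 49 = -4$)
$w = -4$
$m \left(\left(-5\right) 21\right) + \frac{1}{-3 + w} = 21 \left(\left(-5\right) 21\right) + \frac{1}{-3 - 4} = 21 \left(-105\right) + \frac{1}{-7} = -2205 - \frac{1}{7} = - \frac{15436}{7}$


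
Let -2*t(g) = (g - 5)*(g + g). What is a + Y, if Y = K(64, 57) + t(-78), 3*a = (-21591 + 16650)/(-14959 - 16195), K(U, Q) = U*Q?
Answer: -88039557/31154 ≈ -2825.9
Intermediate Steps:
K(U, Q) = Q*U
t(g) = -g*(-5 + g) (t(g) = -(g - 5)*(g + g)/2 = -(-5 + g)*2*g/2 = -g*(-5 + g))
a = 1647/31154 (a = ((-21591 + 16650)/(-14959 - 16195))/3 = (-4941/(-31154))/3 = (-4941*(-1/31154))/3 = (1/3)*(4941/31154) = 1647/31154 ≈ 0.052866)
Y = -2826 (Y = 57*64 - 78*(5 - 1*(-78)) = 3648 - 78*(5 + 78) = 3648 - 78*83 = 3648 - 6474 = -2826)
a + Y = 1647/31154 - 2826 = -88039557/31154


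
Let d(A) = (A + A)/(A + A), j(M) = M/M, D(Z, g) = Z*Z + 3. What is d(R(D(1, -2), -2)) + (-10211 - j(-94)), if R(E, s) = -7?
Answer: -10211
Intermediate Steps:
D(Z, g) = 3 + Z² (D(Z, g) = Z² + 3 = 3 + Z²)
j(M) = 1
d(A) = 1 (d(A) = (2*A)/((2*A)) = (2*A)*(1/(2*A)) = 1)
d(R(D(1, -2), -2)) + (-10211 - j(-94)) = 1 + (-10211 - 1*1) = 1 + (-10211 - 1) = 1 - 10212 = -10211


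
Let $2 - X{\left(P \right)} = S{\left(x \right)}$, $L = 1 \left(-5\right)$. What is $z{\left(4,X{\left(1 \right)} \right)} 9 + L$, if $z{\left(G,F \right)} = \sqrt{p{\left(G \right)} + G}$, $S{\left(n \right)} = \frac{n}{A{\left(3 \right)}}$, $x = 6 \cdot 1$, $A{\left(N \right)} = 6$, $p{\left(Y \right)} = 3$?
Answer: $-5 + 9 \sqrt{7} \approx 18.812$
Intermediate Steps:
$L = -5$
$x = 6$
$S{\left(n \right)} = \frac{n}{6}$
$X{\left(P \right)} = 1$ ($X{\left(P \right)} = 2 - \frac{1}{6} \cdot 6 = 2 - 1 = 1$)
$z{\left(G,F \right)} = \sqrt{3 + G}$
$z{\left(4,X{\left(1 \right)} \right)} 9 + L = \sqrt{3 + 4} \cdot 9 - 5 = \sqrt{7} \cdot 9 - 5 = 9 \sqrt{7} - 5 = -5 + 9 \sqrt{7}$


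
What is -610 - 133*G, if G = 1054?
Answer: -140792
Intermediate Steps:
-610 - 133*G = -610 - 133*1054 = -610 - 140182 = -140792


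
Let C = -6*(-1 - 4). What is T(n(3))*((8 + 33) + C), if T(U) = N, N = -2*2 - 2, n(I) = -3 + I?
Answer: -426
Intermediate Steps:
N = -6 (N = -4 - 2 = -6)
T(U) = -6
C = 30 (C = -6*(-5) = 30)
T(n(3))*((8 + 33) + C) = -6*((8 + 33) + 30) = -6*(41 + 30) = -6*71 = -426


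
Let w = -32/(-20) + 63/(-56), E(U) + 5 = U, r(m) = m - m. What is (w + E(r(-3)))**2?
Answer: 32761/1600 ≈ 20.476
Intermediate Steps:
r(m) = 0
E(U) = -5 + U
w = 19/40 (w = -32*(-1/20) + 63*(-1/56) = 8/5 - 9/8 = 19/40 ≈ 0.47500)
(w + E(r(-3)))**2 = (19/40 + (-5 + 0))**2 = (19/40 - 5)**2 = (-181/40)**2 = 32761/1600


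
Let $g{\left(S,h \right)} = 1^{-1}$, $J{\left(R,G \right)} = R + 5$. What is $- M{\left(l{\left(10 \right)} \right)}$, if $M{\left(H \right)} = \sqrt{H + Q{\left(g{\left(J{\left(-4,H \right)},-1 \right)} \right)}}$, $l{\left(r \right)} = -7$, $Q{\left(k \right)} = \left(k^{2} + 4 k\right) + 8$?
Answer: $- \sqrt{6} \approx -2.4495$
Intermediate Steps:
$J{\left(R,G \right)} = 5 + R$
$g{\left(S,h \right)} = 1$
$Q{\left(k \right)} = 8 + k^{2} + 4 k$
$M{\left(H \right)} = \sqrt{13 + H}$ ($M{\left(H \right)} = \sqrt{H + \left(8 + 1^{2} + 4 \cdot 1\right)} = \sqrt{H + \left(8 + 1 + 4\right)} = \sqrt{H + 13} = \sqrt{13 + H}$)
$- M{\left(l{\left(10 \right)} \right)} = - \sqrt{13 - 7} = - \sqrt{6}$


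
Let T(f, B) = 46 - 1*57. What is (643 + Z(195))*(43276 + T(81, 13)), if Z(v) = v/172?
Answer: 4793372615/172 ≈ 2.7868e+7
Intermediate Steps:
T(f, B) = -11 (T(f, B) = 46 - 57 = -11)
Z(v) = v/172 (Z(v) = v*(1/172) = v/172)
(643 + Z(195))*(43276 + T(81, 13)) = (643 + (1/172)*195)*(43276 - 11) = (643 + 195/172)*43265 = (110791/172)*43265 = 4793372615/172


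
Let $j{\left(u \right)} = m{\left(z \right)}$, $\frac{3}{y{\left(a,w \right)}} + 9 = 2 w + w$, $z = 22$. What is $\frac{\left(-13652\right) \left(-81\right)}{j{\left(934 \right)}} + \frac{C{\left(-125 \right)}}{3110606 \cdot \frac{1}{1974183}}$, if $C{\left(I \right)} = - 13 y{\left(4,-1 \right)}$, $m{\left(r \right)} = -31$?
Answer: $- \frac{13758186172539}{385715144} \approx -35669.0$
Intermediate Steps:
$y{\left(a,w \right)} = \frac{3}{-9 + 3 w}$ ($y{\left(a,w \right)} = \frac{3}{-9 + \left(2 w + w\right)} = \frac{3}{-9 + 3 w}$)
$j{\left(u \right)} = -31$
$C{\left(I \right)} = \frac{13}{4}$ ($C{\left(I \right)} = - \frac{13}{-3 - 1} = - \frac{13}{-4} = \left(-13\right) \left(- \frac{1}{4}\right) = \frac{13}{4}$)
$\frac{\left(-13652\right) \left(-81\right)}{j{\left(934 \right)}} + \frac{C{\left(-125 \right)}}{3110606 \cdot \frac{1}{1974183}} = \frac{\left(-13652\right) \left(-81\right)}{-31} + \frac{13}{4 \cdot \frac{3110606}{1974183}} = 1105812 \left(- \frac{1}{31}\right) + \frac{13}{4 \cdot 3110606 \cdot \frac{1}{1974183}} = - \frac{1105812}{31} + \frac{13}{4 \cdot \frac{3110606}{1974183}} = - \frac{1105812}{31} + \frac{13}{4} \cdot \frac{1974183}{3110606} = - \frac{1105812}{31} + \frac{25664379}{12442424} = - \frac{13758186172539}{385715144}$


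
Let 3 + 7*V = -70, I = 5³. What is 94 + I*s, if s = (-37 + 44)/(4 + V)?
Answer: -379/9 ≈ -42.111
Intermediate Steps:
I = 125
V = -73/7 (V = -3/7 + (⅐)*(-70) = -3/7 - 10 = -73/7 ≈ -10.429)
s = -49/45 (s = (-37 + 44)/(4 - 73/7) = 7/(-45/7) = 7*(-7/45) = -49/45 ≈ -1.0889)
94 + I*s = 94 + 125*(-49/45) = 94 - 1225/9 = -379/9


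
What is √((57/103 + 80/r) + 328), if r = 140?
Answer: √171092579/721 ≈ 18.142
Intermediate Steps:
√((57/103 + 80/r) + 328) = √((57/103 + 80/140) + 328) = √((57*(1/103) + 80*(1/140)) + 328) = √((57/103 + 4/7) + 328) = √(811/721 + 328) = √(237299/721) = √171092579/721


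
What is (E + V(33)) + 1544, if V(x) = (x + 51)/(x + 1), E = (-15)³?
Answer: -31085/17 ≈ -1828.5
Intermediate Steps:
E = -3375
V(x) = (51 + x)/(1 + x)
(E + V(33)) + 1544 = (-3375 + (51 + 33)/(1 + 33)) + 1544 = (-3375 + 84/34) + 1544 = (-3375 + (1/34)*84) + 1544 = (-3375 + 42/17) + 1544 = -57333/17 + 1544 = -31085/17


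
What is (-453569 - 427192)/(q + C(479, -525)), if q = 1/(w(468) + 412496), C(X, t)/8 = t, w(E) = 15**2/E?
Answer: 18892162270737/90089231348 ≈ 209.71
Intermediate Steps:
w(E) = 225/E
C(X, t) = 8*t
q = 52/21449817 (q = 1/(225/468 + 412496) = 1/(225*(1/468) + 412496) = 1/(25/52 + 412496) = 1/(21449817/52) = 52/21449817 ≈ 2.4243e-6)
(-453569 - 427192)/(q + C(479, -525)) = (-453569 - 427192)/(52/21449817 + 8*(-525)) = -880761/(52/21449817 - 4200) = -880761/(-90089231348/21449817) = -880761*(-21449817/90089231348) = 18892162270737/90089231348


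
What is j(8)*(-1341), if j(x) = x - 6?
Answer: -2682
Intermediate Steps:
j(x) = -6 + x
j(8)*(-1341) = (-6 + 8)*(-1341) = 2*(-1341) = -2682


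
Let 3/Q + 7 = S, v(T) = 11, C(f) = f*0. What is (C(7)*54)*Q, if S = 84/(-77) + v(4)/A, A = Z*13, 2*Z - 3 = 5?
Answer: 0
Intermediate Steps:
Z = 4 (Z = 3/2 + (1/2)*5 = 3/2 + 5/2 = 4)
A = 52 (A = 4*13 = 52)
C(f) = 0
S = -503/572 (S = 84/(-77) + 11/52 = 84*(-1/77) + 11*(1/52) = -12/11 + 11/52 = -503/572 ≈ -0.87937)
Q = -1716/4507 (Q = 3/(-7 - 503/572) = 3/(-4507/572) = 3*(-572/4507) = -1716/4507 ≈ -0.38074)
(C(7)*54)*Q = (0*54)*(-1716/4507) = 0*(-1716/4507) = 0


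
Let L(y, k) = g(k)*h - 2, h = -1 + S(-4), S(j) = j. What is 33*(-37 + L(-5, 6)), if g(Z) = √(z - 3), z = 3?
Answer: -1287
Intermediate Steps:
g(Z) = 0 (g(Z) = √(3 - 3) = √0 = 0)
h = -5 (h = -1 - 4 = -5)
L(y, k) = -2 (L(y, k) = 0*(-5) - 2 = 0 - 2 = -2)
33*(-37 + L(-5, 6)) = 33*(-37 - 2) = 33*(-39) = -1287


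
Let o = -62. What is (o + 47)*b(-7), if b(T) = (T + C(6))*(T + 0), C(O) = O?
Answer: -105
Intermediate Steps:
b(T) = T*(6 + T) (b(T) = (T + 6)*(T + 0) = (6 + T)*T = T*(6 + T))
(o + 47)*b(-7) = (-62 + 47)*(-7*(6 - 7)) = -(-105)*(-1) = -15*7 = -105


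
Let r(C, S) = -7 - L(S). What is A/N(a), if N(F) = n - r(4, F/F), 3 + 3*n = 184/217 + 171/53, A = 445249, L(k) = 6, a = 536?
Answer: 15362426247/460895 ≈ 33332.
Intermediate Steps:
n = 12356/34503 (n = -1 + (184/217 + 171/53)/3 = -1 + (⅓)*(46859/11501) = -1 + 46859/34503 = 12356/34503 ≈ 0.35811)
r(C, S) = -13 (r(C, S) = -7 - 1*6 = -7 - 6 = -13)
N(F) = 460895/34503 (N(F) = 12356/34503 - 1*(-13) = 12356/34503 + 13 = 460895/34503)
A/N(a) = 445249/(460895/34503) = 445249*(34503/460895) = 15362426247/460895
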